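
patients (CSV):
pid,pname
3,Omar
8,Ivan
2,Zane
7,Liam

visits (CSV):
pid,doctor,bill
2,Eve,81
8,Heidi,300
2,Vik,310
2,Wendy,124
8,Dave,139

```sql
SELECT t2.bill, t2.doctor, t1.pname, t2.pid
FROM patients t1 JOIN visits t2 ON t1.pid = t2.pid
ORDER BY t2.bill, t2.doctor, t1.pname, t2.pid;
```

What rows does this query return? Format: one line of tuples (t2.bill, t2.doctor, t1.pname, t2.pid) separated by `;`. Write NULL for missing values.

(81, Eve, Zane, 2); (124, Wendy, Zane, 2); (139, Dave, Ivan, 8); (300, Heidi, Ivan, 8); (310, Vik, Zane, 2)

INNER JOIN keeps only pairs where the ON condition holds.
Matching on t1.pid = t2.pid.
Matched pairs: 5.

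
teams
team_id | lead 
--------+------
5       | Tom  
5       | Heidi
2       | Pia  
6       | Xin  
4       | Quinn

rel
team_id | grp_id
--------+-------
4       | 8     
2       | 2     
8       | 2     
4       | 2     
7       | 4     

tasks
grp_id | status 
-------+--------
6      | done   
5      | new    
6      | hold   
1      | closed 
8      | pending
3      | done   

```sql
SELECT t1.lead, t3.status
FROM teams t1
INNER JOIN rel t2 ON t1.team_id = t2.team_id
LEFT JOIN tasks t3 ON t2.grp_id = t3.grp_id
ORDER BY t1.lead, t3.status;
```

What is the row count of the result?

Step 1 — t1 INNER JOIN t2 on team_id → 3 row(s).
Then LEFT JOIN `tasks t3` on grp_id: each of those 3 rows is kept; rows whose t2.grp_id has no match in t3 get NULL for t3's columns.
Result: 3 row(s).

3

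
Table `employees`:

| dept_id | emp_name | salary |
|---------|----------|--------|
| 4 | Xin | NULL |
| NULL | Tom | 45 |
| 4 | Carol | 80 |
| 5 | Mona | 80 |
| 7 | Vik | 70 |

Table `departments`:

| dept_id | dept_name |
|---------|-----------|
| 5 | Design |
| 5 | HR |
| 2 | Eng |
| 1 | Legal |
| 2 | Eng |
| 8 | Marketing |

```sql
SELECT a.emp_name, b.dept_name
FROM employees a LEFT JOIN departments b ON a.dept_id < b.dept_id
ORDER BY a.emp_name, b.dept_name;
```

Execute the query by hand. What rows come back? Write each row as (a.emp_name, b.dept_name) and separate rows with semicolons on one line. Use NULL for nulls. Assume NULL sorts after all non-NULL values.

LEFT JOIN keeps every row from `employees`; unmatched rows get NULL for `departments`'s columns.
Matching on a.dept_id < b.dept_id. A NULL in a compared column never satisfies the condition.
- a[0] dept_id=4 → 3 match(es) in b → 3 row(s).
- a[1] dept_id=NULL → no match; kept with NULLs on the b side.
- a[2] dept_id=4 → 3 match(es) in b → 3 row(s).
- a[3] dept_id=5 → 1 match(es) in b → 1 row(s).
- a[4] dept_id=7 → 1 match(es) in b → 1 row(s).
After projecting and ordering:
a.emp_name | b.dept_name
Carol | Design
Carol | HR
Carol | Marketing
Mona | Marketing
Tom | NULL
Vik | Marketing
Xin | Design
Xin | HR
Xin | Marketing

(Carol, Design); (Carol, HR); (Carol, Marketing); (Mona, Marketing); (Tom, NULL); (Vik, Marketing); (Xin, Design); (Xin, HR); (Xin, Marketing)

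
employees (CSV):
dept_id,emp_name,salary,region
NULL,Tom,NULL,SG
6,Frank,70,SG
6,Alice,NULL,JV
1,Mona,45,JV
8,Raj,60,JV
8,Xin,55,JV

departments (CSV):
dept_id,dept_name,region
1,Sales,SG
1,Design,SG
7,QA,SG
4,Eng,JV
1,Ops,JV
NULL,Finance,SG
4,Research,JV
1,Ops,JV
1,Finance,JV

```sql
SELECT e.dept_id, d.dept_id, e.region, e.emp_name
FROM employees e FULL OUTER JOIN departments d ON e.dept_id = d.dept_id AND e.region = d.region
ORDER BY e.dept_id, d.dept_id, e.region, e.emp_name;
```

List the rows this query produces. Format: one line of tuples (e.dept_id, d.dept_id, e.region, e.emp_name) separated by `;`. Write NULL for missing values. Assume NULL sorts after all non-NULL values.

FULL OUTER JOIN keeps every row from both sides; unmatched rows get NULL for the other side's columns.
Matching on e.dept_id = d.dept_id AND e.region = d.region. A NULL in a compared column never satisfies the condition.
- e[0] dept_id=NULL, region=SG → no match; kept with NULLs on the d side.
- e[1] dept_id=6, region=SG → no match; kept with NULLs on the d side.
- e[2] dept_id=6, region=JV → no match; kept with NULLs on the d side.
- e[3] dept_id=1, region=JV → 3 match(es) in d → 3 row(s).
- e[4] dept_id=8, region=JV → no match; kept with NULLs on the d side.
- e[5] dept_id=8, region=JV → no match; kept with NULLs on the d side.
- 6 d row(s) had no e match → kept, e columns NULL.

(1, 1, JV, Mona); (1, 1, JV, Mona); (1, 1, JV, Mona); (6, NULL, JV, Alice); (6, NULL, SG, Frank); (8, NULL, JV, Raj); (8, NULL, JV, Xin); (NULL, 1, NULL, NULL); (NULL, 1, NULL, NULL); (NULL, 4, NULL, NULL); (NULL, 4, NULL, NULL); (NULL, 7, NULL, NULL); (NULL, NULL, SG, Tom); (NULL, NULL, NULL, NULL)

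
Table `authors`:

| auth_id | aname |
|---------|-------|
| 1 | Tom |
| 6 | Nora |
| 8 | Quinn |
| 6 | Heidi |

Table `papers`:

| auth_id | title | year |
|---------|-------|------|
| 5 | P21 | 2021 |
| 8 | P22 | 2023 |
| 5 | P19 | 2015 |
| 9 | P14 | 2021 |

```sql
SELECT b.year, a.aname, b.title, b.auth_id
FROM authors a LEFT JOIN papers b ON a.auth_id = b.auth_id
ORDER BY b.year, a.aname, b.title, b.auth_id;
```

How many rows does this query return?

4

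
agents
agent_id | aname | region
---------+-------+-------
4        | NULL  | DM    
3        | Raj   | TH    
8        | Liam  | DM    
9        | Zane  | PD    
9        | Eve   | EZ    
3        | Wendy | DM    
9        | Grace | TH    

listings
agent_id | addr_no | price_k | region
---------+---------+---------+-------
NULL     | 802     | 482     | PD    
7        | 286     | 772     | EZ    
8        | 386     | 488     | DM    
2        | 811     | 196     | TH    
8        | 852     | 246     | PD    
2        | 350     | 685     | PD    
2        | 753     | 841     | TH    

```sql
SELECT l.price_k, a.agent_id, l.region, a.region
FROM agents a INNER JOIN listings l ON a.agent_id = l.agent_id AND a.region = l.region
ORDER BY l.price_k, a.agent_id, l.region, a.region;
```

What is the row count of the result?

1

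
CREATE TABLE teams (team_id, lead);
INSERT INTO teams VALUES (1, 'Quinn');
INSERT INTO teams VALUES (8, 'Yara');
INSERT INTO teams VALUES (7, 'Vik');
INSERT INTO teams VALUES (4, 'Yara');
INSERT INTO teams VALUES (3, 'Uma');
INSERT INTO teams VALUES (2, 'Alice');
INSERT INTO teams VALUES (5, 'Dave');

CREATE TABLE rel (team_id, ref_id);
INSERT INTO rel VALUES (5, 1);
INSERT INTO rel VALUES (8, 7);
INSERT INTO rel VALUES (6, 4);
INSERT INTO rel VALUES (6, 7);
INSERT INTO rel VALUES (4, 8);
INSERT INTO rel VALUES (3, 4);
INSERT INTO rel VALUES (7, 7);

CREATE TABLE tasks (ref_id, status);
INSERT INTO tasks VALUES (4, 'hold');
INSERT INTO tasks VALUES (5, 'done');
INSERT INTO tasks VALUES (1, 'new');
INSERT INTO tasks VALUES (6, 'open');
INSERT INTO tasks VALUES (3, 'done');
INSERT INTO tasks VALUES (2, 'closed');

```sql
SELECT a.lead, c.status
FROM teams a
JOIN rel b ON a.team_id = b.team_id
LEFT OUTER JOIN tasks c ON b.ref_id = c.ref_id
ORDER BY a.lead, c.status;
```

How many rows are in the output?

Evaluate left to right. First `teams a INNER JOIN rel b` on team_id: 5 row(s).
Then LEFT JOIN `tasks c` on ref_id: each of those 5 rows is kept; rows whose b.ref_id has no match in c get NULL for c's columns.
Result: 5 row(s).

5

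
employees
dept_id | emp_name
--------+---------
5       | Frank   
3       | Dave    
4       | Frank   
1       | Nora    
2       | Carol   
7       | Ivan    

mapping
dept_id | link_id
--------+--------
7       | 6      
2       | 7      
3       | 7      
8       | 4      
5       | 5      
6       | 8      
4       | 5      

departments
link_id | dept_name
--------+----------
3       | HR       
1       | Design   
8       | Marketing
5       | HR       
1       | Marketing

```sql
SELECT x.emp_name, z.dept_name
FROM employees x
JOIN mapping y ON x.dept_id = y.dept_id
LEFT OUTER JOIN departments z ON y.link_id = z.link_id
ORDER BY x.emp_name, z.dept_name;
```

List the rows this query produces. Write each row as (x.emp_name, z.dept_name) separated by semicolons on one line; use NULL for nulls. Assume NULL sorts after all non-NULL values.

(Carol, NULL); (Dave, NULL); (Frank, HR); (Frank, HR); (Ivan, NULL)

Joins associate left-to-right: employees INNER JOIN mapping on dept_id gives 5 intermediate row(s).
Then LEFT JOIN `departments z` on link_id: each of those 5 rows is kept; rows whose y.link_id has no match in z get NULL for z's columns.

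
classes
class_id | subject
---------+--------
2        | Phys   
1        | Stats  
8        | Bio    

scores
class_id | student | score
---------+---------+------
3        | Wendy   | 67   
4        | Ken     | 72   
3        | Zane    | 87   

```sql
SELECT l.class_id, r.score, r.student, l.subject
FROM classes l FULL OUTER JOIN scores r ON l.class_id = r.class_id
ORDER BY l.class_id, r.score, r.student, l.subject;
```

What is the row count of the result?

FULL OUTER JOIN keeps every row from both sides; unmatched rows get NULL for the other side's columns.
Matching on l.class_id = r.class_id.
- class_id=2: no r row matches, row kept with r columns NULL.
- class_id=1: no r row matches, row kept with r columns NULL.
- class_id=8: no r row matches, row kept with r columns NULL.
- 3 row(s) from r found no l partner → padded with NULL.
Total: 0 matched + 6 padded = 6 rows.

6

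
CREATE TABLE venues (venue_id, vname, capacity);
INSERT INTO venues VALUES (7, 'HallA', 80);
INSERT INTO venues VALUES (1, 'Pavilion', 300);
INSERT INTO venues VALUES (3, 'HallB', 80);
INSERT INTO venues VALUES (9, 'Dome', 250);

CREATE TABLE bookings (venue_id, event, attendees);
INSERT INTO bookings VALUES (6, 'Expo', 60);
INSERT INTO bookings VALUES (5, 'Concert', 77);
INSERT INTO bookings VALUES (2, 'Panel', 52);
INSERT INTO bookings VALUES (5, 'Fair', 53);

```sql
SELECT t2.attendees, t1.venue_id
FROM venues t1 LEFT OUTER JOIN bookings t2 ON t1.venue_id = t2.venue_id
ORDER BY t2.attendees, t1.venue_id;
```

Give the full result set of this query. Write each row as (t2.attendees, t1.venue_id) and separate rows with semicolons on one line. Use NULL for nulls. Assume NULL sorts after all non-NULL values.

LEFT JOIN keeps every row from `venues`; unmatched rows get NULL for `bookings`'s columns.
Matching on t1.venue_id = t2.venue_id.
- t1 row (venue_id=7): no match → kept, t2 columns NULL.
- t1 row (venue_id=1): no match → kept, t2 columns NULL.
- t1 row (venue_id=3): no match → kept, t2 columns NULL.
- t1 row (venue_id=9): no match → kept, t2 columns NULL.
After projecting and ordering:
t2.attendees | t1.venue_id
NULL | 1
NULL | 3
NULL | 7
NULL | 9

(NULL, 1); (NULL, 3); (NULL, 7); (NULL, 9)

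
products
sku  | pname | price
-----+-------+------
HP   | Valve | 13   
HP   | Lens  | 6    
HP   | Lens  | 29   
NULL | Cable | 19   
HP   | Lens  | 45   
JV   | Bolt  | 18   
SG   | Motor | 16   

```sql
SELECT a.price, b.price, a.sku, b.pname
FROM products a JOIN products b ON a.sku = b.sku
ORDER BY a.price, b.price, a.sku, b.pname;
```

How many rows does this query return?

18

INNER JOIN keeps only pairs where the ON condition holds.
Matching on a.sku = b.sku. A NULL in a compared column never satisfies the condition.
Matched pairs: 18.
Total: 18 rows.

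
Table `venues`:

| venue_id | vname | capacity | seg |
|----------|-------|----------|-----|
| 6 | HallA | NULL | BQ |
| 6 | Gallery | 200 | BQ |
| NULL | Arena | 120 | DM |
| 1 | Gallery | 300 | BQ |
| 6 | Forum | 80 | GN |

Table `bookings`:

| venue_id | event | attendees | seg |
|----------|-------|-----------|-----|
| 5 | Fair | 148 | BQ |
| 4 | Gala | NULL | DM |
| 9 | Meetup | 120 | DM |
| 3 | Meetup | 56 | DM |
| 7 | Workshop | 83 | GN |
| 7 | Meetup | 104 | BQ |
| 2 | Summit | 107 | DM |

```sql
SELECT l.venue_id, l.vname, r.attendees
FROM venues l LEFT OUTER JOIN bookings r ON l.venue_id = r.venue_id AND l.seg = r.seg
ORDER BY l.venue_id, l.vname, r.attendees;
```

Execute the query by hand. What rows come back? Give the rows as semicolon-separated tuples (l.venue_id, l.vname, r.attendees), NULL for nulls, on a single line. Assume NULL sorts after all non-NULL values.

(1, Gallery, NULL); (6, Forum, NULL); (6, Gallery, NULL); (6, HallA, NULL); (NULL, Arena, NULL)

LEFT JOIN keeps every row from `venues`; unmatched rows get NULL for `bookings`'s columns.
Matching on l.venue_id = r.venue_id AND l.seg = r.seg. A NULL in a compared column never satisfies the condition.
- venue_id=6, seg=BQ: no r row matches, row kept with r columns NULL.
- venue_id=6, seg=BQ: no r row matches, row kept with r columns NULL.
- venue_id=NULL, seg=DM: no r row matches, row kept with r columns NULL.
- venue_id=1, seg=BQ: no r row matches, row kept with r columns NULL.
- venue_id=6, seg=GN: no r row matches, row kept with r columns NULL.
After projecting and ordering:
l.venue_id | l.vname | r.attendees
1 | Gallery | NULL
6 | Forum | NULL
6 | Gallery | NULL
6 | HallA | NULL
NULL | Arena | NULL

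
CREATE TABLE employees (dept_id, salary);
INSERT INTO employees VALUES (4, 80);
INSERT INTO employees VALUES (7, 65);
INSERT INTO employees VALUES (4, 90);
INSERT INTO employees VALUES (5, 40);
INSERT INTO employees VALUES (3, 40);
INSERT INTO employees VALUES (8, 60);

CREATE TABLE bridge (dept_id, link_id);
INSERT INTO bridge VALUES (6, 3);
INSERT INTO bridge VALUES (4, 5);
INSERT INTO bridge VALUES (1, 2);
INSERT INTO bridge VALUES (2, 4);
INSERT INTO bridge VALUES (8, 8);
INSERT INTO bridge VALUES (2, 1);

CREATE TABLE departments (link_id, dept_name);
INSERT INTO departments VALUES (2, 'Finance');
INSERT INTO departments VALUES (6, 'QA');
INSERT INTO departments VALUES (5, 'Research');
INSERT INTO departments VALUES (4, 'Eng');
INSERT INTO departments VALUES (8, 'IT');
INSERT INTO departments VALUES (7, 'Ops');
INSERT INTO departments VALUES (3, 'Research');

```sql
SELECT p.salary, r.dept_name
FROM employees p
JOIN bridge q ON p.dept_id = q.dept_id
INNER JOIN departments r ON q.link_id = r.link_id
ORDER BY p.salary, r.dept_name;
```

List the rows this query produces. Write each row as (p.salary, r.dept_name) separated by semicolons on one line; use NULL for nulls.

(60, IT); (80, Research); (90, Research)

Joins associate left-to-right: employees INNER JOIN bridge on dept_id gives 3 intermediate row(s).
Then INNER JOIN `departments r` on link_id: keep only rows whose q.link_id appears in r.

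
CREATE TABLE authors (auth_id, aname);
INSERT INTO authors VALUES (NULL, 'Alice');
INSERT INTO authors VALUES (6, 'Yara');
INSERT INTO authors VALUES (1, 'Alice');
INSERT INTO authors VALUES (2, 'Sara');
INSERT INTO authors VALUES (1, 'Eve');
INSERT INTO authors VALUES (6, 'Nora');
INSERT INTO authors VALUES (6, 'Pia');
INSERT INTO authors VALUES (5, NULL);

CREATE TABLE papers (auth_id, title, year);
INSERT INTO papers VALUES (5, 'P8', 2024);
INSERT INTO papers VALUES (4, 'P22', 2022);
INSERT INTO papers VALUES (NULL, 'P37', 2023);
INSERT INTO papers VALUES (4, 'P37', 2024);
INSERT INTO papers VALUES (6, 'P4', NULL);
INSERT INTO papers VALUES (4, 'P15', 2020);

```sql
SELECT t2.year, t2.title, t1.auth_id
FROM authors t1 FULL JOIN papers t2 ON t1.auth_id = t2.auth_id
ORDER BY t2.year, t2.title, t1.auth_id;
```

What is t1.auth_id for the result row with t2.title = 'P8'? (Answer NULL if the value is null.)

FULL OUTER JOIN keeps every row from both sides; unmatched rows get NULL for the other side's columns.
Matching on t1.auth_id = t2.auth_id. A NULL in a compared column never satisfies the condition.
- t1 row (auth_id=NULL): no match → kept, t2 columns NULL.
- t1 row (auth_id=6): matches 1 t2 row(s) → 1 output row(s).
- t1 row (auth_id=1): no match → kept, t2 columns NULL.
- t1 row (auth_id=2): no match → kept, t2 columns NULL.
- t1 row (auth_id=1): no match → kept, t2 columns NULL.
- t1 row (auth_id=6): matches 1 t2 row(s) → 1 output row(s).
- t1 row (auth_id=6): matches 1 t2 row(s) → 1 output row(s).
- t1 row (auth_id=5): matches 1 t2 row(s) → 1 output row(s).
- 4 row(s) from t2 found no t1 partner → padded with NULL.

5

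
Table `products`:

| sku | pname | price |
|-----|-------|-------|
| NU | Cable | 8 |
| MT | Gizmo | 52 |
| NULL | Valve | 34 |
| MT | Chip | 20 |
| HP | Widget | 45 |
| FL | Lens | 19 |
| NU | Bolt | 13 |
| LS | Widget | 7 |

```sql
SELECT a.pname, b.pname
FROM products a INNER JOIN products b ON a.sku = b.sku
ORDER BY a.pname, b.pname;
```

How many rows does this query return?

INNER JOIN keeps only pairs where the ON condition holds.
Matching on a.sku = b.sku. A NULL in a compared column never satisfies the condition.
- sku=NU: 2 matching b row(s), so 2 row(s) emitted.
- sku=MT: 2 matching b row(s), so 2 row(s) emitted.
- sku=NULL: no matching b row, dropped.
- sku=MT: 2 matching b row(s), so 2 row(s) emitted.
- sku=HP: 1 matching b row(s), so 1 row(s) emitted.
- sku=FL: 1 matching b row(s), so 1 row(s) emitted.
- sku=NU: 2 matching b row(s), so 2 row(s) emitted.
- sku=LS: 1 matching b row(s), so 1 row(s) emitted.
Total: 11 rows.

11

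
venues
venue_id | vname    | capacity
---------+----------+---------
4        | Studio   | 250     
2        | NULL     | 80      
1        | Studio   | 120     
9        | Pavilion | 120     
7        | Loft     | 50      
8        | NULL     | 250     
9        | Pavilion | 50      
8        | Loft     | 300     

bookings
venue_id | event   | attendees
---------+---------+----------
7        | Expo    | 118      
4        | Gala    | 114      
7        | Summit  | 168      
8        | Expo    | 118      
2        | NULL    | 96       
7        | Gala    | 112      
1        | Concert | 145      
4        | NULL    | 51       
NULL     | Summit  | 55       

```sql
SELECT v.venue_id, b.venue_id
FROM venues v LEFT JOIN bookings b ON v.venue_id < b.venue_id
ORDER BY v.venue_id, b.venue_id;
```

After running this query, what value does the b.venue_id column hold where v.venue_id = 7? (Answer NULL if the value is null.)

LEFT JOIN keeps every row from `venues`; unmatched rows get NULL for `bookings`'s columns.
Matching on v.venue_id < b.venue_id. A NULL in a compared column never satisfies the condition.
Matched pairs: 18; unmatched v rows kept: 4.

8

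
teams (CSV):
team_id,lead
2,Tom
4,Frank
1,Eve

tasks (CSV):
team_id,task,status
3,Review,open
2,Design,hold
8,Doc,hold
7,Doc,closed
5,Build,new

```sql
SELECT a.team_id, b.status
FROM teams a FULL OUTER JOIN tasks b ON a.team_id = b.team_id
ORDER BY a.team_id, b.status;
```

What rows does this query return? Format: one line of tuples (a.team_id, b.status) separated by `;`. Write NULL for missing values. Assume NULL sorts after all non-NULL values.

(1, NULL); (2, hold); (4, NULL); (NULL, closed); (NULL, hold); (NULL, new); (NULL, open)

FULL OUTER JOIN keeps every row from both sides; unmatched rows get NULL for the other side's columns.
Matching on a.team_id = b.team_id.
- team_id=2: 1 matching b row(s), so 1 row(s) emitted.
- team_id=4: no b row matches, row kept with b columns NULL.
- team_id=1: no b row matches, row kept with b columns NULL.
- 4 row(s) from b found no a partner → padded with NULL.
After projecting and ordering:
a.team_id | b.status
1 | NULL
2 | hold
4 | NULL
NULL | closed
NULL | hold
NULL | new
NULL | open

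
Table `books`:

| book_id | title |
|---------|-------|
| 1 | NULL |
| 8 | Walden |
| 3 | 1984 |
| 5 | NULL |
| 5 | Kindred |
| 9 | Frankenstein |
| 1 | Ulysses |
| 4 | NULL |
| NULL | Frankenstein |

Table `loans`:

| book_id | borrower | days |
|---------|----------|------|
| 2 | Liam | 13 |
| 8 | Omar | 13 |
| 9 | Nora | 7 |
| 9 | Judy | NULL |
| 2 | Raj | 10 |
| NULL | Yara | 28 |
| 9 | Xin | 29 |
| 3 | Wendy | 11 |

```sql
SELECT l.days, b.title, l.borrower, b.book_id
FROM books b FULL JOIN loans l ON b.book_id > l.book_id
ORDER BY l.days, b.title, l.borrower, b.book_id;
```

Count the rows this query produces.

25

FULL OUTER JOIN keeps every row from both sides; unmatched rows get NULL for the other side's columns.
Matching on b.book_id > l.book_id. A NULL in a compared column never satisfies the condition.
Matched pairs: 18; unmatched b rows kept: 3; unmatched l rows kept: 4.
Total: 18 matched + 7 padded = 25 rows.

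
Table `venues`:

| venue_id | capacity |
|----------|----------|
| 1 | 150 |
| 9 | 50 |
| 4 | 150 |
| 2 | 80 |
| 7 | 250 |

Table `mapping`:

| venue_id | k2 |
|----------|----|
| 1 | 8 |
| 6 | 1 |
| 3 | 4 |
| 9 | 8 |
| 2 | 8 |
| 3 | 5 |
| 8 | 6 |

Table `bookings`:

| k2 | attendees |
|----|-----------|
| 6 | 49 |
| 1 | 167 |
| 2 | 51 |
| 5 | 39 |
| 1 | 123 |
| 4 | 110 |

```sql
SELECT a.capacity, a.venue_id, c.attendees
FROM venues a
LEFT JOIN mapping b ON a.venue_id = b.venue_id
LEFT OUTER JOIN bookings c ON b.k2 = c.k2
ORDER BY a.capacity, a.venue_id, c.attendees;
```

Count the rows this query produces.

5

Step 1 — a LEFT JOIN b on venue_id → 5 row(s).
Then LEFT JOIN `bookings c` on k2: each of those 5 rows is kept; rows whose b.k2 has no match in c get NULL for c's columns.
Result: 5 row(s).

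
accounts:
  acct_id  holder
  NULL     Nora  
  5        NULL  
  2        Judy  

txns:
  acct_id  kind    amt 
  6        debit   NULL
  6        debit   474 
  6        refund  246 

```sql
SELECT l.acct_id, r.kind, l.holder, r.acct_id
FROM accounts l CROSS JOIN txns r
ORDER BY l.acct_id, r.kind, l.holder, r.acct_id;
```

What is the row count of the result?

9

CROSS JOIN pairs every row of `accounts` with every row of `txns`: 3 × 3 = 9 rows.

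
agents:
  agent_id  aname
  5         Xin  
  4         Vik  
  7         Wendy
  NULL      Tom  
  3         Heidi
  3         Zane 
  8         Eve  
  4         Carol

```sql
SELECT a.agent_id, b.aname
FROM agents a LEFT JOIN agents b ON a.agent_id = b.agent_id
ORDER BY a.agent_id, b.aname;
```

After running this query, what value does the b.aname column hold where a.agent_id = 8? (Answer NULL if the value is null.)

Eve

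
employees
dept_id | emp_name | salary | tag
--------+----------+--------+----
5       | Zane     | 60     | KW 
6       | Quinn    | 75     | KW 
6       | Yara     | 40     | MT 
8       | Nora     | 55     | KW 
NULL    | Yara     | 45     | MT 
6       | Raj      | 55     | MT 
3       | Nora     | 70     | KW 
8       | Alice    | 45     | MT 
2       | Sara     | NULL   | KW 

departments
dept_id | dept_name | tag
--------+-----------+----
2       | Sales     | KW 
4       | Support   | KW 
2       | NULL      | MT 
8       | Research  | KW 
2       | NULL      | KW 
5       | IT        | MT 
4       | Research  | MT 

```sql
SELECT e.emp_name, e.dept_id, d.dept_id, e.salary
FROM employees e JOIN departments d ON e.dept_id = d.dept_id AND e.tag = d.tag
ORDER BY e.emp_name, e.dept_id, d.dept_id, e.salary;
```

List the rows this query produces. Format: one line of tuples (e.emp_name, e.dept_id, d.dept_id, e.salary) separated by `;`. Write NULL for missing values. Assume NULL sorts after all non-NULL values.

INNER JOIN keeps only pairs where the ON condition holds.
Matching on e.dept_id = d.dept_id AND e.tag = d.tag. A NULL in a compared column never satisfies the condition.
- e (dept_id=5, tag=KW) has no partner → excluded.
- e (dept_id=6, tag=KW) has no partner → excluded.
- e (dept_id=6, tag=MT) has no partner → excluded.
- e (dept_id=8, tag=KW) pairs with 1 row(s) of d.
- e (dept_id=NULL, tag=MT) has no partner → excluded.
- e (dept_id=6, tag=MT) has no partner → excluded.
- e (dept_id=3, tag=KW) has no partner → excluded.
- e (dept_id=8, tag=MT) has no partner → excluded.
- e (dept_id=2, tag=KW) pairs with 2 row(s) of d.
After projecting and ordering:
e.emp_name | e.dept_id | d.dept_id | e.salary
Nora | 8 | 8 | 55
Sara | 2 | 2 | NULL
Sara | 2 | 2 | NULL

(Nora, 8, 8, 55); (Sara, 2, 2, NULL); (Sara, 2, 2, NULL)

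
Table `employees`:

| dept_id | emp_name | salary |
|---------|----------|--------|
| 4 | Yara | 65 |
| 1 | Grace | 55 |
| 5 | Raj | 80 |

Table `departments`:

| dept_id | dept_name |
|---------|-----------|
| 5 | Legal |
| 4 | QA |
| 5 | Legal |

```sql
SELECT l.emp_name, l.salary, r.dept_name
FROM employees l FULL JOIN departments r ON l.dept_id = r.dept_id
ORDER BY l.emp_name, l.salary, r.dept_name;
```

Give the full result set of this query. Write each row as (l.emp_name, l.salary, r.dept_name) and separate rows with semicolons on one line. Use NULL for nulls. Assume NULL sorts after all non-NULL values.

FULL OUTER JOIN keeps every row from both sides; unmatched rows get NULL for the other side's columns.
Matching on l.dept_id = r.dept_id.
- l row (dept_id=4): matches 1 r row(s) → 1 output row(s).
- l row (dept_id=1): no match → kept, r columns NULL.
- l row (dept_id=5): matches 2 r row(s) → 2 output row(s).
After projecting and ordering:
l.emp_name | l.salary | r.dept_name
Grace | 55 | NULL
Raj | 80 | Legal
Raj | 80 | Legal
Yara | 65 | QA

(Grace, 55, NULL); (Raj, 80, Legal); (Raj, 80, Legal); (Yara, 65, QA)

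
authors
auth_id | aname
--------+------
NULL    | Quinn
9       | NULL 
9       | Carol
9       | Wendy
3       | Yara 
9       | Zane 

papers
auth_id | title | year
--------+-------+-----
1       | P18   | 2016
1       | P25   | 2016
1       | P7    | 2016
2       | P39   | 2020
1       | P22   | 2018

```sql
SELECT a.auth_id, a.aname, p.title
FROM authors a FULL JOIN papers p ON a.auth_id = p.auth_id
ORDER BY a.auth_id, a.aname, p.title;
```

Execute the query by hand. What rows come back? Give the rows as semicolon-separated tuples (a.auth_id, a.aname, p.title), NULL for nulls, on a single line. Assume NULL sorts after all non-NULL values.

FULL OUTER JOIN keeps every row from both sides; unmatched rows get NULL for the other side's columns.
Matching on a.auth_id = p.auth_id. A NULL in a compared column never satisfies the condition.
- a row (auth_id=NULL): no match → kept, p columns NULL.
- a row (auth_id=9): no match → kept, p columns NULL.
- a row (auth_id=9): no match → kept, p columns NULL.
- a row (auth_id=9): no match → kept, p columns NULL.
- a row (auth_id=3): no match → kept, p columns NULL.
- a row (auth_id=9): no match → kept, p columns NULL.
- 5 row(s) from p found no a partner → padded with NULL.

(3, Yara, NULL); (9, Carol, NULL); (9, Wendy, NULL); (9, Zane, NULL); (9, NULL, NULL); (NULL, Quinn, NULL); (NULL, NULL, P18); (NULL, NULL, P22); (NULL, NULL, P25); (NULL, NULL, P39); (NULL, NULL, P7)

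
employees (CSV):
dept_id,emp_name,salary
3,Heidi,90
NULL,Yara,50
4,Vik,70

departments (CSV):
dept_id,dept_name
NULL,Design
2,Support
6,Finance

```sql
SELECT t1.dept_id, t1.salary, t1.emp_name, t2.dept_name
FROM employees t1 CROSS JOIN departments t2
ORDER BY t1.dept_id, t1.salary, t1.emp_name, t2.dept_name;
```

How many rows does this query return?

CROSS JOIN pairs every row of `employees` with every row of `departments`: 3 × 3 = 9 rows.

9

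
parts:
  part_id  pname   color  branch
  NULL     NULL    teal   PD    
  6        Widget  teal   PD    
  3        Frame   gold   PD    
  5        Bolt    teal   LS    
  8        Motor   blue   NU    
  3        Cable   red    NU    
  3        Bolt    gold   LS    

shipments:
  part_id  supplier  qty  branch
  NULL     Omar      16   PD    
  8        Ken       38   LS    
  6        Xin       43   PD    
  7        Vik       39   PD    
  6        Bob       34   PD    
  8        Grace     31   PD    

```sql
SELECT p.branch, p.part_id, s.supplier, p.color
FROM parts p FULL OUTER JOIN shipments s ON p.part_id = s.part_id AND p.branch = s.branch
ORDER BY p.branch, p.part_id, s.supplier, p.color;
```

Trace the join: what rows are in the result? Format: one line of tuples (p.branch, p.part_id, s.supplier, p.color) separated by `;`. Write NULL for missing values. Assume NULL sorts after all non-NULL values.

(LS, 3, NULL, gold); (LS, 5, NULL, teal); (NU, 3, NULL, red); (NU, 8, NULL, blue); (PD, 3, NULL, gold); (PD, 6, Bob, teal); (PD, 6, Xin, teal); (PD, NULL, NULL, teal); (NULL, NULL, Grace, NULL); (NULL, NULL, Ken, NULL); (NULL, NULL, Omar, NULL); (NULL, NULL, Vik, NULL)

FULL OUTER JOIN keeps every row from both sides; unmatched rows get NULL for the other side's columns.
Matching on p.part_id = s.part_id AND p.branch = s.branch. A NULL in a compared column never satisfies the condition.
Matched pairs: 2; unmatched p rows kept: 6; unmatched s rows kept: 4.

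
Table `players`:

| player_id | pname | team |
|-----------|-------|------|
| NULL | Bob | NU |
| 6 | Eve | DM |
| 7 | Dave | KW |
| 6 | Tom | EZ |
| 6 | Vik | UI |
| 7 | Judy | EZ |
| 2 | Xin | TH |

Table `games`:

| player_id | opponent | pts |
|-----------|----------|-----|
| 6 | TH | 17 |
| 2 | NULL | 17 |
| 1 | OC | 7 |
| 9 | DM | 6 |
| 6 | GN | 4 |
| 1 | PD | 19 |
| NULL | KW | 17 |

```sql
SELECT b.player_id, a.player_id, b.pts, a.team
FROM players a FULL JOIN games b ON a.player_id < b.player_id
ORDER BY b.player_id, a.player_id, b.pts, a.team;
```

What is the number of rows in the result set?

13

FULL OUTER JOIN keeps every row from both sides; unmatched rows get NULL for the other side's columns.
Matching on a.player_id < b.player_id. A NULL in a compared column never satisfies the condition.
- a row (player_id=NULL): no match → kept, b columns NULL.
- a row (player_id=6): matches 1 b row(s) → 1 output row(s).
- a row (player_id=7): matches 1 b row(s) → 1 output row(s).
- a row (player_id=6): matches 1 b row(s) → 1 output row(s).
- a row (player_id=6): matches 1 b row(s) → 1 output row(s).
- a row (player_id=7): matches 1 b row(s) → 1 output row(s).
- a row (player_id=2): matches 3 b row(s) → 3 output row(s).
- 4 row(s) from b found no a partner → padded with NULL.
Total: 8 matched + 5 padded = 13 rows.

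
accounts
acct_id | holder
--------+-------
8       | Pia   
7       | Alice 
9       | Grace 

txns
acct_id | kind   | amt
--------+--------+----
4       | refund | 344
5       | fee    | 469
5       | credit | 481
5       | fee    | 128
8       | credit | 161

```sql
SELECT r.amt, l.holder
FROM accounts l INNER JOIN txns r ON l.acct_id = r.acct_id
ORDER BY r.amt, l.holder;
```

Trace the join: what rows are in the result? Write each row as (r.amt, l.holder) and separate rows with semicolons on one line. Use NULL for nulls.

INNER JOIN keeps only pairs where the ON condition holds.
Matching on l.acct_id = r.acct_id.
- acct_id=8: 1 matching r row(s), so 1 row(s) emitted.
- acct_id=7: no matching r row, dropped.
- acct_id=9: no matching r row, dropped.
After projecting and ordering:
r.amt | l.holder
161 | Pia

(161, Pia)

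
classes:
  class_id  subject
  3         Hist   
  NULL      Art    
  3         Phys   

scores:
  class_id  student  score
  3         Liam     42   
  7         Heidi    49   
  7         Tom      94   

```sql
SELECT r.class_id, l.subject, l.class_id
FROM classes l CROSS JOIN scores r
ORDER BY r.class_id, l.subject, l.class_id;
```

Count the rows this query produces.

9

CROSS JOIN pairs every row of `classes` with every row of `scores`: 3 × 3 = 9 rows.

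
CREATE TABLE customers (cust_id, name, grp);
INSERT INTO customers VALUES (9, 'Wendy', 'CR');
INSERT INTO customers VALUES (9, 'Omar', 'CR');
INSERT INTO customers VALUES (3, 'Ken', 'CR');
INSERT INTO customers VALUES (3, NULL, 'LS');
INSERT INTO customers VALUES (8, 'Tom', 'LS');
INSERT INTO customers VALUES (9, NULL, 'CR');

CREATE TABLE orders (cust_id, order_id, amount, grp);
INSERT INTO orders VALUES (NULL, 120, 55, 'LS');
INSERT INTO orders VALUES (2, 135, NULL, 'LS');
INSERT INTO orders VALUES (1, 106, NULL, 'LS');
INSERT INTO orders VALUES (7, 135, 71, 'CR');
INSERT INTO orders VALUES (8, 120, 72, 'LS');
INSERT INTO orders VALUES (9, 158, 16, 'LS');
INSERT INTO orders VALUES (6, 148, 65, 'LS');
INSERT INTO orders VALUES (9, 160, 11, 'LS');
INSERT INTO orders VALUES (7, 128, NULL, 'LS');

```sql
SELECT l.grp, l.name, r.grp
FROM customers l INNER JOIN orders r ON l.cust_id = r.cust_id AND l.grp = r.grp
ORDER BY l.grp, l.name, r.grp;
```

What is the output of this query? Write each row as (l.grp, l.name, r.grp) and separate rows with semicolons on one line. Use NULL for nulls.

INNER JOIN keeps only pairs where the ON condition holds.
Matching on l.cust_id = r.cust_id AND l.grp = r.grp. A NULL in a compared column never satisfies the condition.
Matched pairs: 1.

(LS, Tom, LS)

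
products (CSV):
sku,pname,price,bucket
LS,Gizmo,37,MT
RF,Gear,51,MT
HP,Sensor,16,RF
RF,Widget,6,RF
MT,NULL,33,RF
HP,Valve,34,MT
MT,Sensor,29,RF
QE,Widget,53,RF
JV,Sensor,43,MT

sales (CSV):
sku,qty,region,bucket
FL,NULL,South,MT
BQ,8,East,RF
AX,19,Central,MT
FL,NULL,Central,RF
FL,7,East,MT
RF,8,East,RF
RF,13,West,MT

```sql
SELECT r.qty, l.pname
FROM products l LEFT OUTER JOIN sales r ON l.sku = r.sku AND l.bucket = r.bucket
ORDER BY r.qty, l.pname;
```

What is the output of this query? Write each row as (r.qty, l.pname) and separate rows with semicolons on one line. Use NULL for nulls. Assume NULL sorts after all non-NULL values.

(8, Widget); (13, Gear); (NULL, Gizmo); (NULL, Sensor); (NULL, Sensor); (NULL, Sensor); (NULL, Valve); (NULL, Widget); (NULL, NULL)

LEFT JOIN keeps every row from `products`; unmatched rows get NULL for `sales`'s columns.
Matching on l.sku = r.sku AND l.bucket = r.bucket.
- sku=LS, bucket=MT: no r row matches, row kept with r columns NULL.
- sku=RF, bucket=MT: 1 matching r row(s), so 1 row(s) emitted.
- sku=HP, bucket=RF: no r row matches, row kept with r columns NULL.
- sku=RF, bucket=RF: 1 matching r row(s), so 1 row(s) emitted.
- sku=MT, bucket=RF: no r row matches, row kept with r columns NULL.
- sku=HP, bucket=MT: no r row matches, row kept with r columns NULL.
- sku=MT, bucket=RF: no r row matches, row kept with r columns NULL.
- sku=QE, bucket=RF: no r row matches, row kept with r columns NULL.
- sku=JV, bucket=MT: no r row matches, row kept with r columns NULL.
After projecting and ordering:
r.qty | l.pname
8 | Widget
13 | Gear
NULL | Gizmo
NULL | Sensor
NULL | Sensor
NULL | Sensor
NULL | Valve
NULL | Widget
NULL | NULL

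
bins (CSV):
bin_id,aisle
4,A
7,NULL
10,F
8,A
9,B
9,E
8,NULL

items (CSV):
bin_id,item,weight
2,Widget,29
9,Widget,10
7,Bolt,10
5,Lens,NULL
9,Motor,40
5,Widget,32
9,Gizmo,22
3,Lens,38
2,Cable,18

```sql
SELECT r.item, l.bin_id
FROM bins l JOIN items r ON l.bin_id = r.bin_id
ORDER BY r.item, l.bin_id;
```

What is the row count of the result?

7

INNER JOIN keeps only pairs where the ON condition holds.
Matching on l.bin_id = r.bin_id.
- bin_id=4: no matching r row, dropped.
- bin_id=7: 1 matching r row(s), so 1 row(s) emitted.
- bin_id=10: no matching r row, dropped.
- bin_id=8: no matching r row, dropped.
- bin_id=9: 3 matching r row(s), so 3 row(s) emitted.
- bin_id=9: 3 matching r row(s), so 3 row(s) emitted.
- bin_id=8: no matching r row, dropped.
Total: 7 rows.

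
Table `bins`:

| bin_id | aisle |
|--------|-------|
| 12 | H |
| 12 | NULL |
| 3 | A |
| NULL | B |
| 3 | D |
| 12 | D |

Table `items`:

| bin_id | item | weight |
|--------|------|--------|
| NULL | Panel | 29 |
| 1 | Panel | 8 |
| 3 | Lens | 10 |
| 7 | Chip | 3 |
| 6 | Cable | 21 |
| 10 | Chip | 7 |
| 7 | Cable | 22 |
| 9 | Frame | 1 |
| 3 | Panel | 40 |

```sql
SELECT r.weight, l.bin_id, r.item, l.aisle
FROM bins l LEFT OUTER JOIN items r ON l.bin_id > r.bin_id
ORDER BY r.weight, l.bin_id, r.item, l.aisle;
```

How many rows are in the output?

LEFT JOIN keeps every row from `bins`; unmatched rows get NULL for `items`'s columns.
Matching on l.bin_id > r.bin_id. A NULL in a compared column never satisfies the condition.
- l[0] bin_id=12 → 8 match(es) in r → 8 row(s).
- l[1] bin_id=12 → 8 match(es) in r → 8 row(s).
- l[2] bin_id=3 → 1 match(es) in r → 1 row(s).
- l[3] bin_id=NULL → no match; kept with NULLs on the r side.
- l[4] bin_id=3 → 1 match(es) in r → 1 row(s).
- l[5] bin_id=12 → 8 match(es) in r → 8 row(s).
Total: 26 matched + 1 padded = 27 rows.

27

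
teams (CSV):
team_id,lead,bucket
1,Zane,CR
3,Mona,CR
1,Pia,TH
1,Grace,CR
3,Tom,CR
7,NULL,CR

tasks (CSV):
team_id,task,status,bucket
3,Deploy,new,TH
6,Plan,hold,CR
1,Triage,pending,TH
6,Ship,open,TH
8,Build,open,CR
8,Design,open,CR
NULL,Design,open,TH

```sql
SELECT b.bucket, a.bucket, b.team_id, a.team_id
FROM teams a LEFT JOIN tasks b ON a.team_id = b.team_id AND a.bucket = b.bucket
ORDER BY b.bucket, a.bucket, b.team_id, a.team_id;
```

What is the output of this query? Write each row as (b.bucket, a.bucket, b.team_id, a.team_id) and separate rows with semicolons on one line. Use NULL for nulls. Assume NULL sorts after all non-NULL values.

LEFT JOIN keeps every row from `teams`; unmatched rows get NULL for `tasks`'s columns.
Matching on a.team_id = b.team_id AND a.bucket = b.bucket. A NULL in a compared column never satisfies the condition.
- a (team_id=1, bucket=CR) has no partner → padded with NULL.
- a (team_id=3, bucket=CR) has no partner → padded with NULL.
- a (team_id=1, bucket=TH) pairs with 1 row(s) of b.
- a (team_id=1, bucket=CR) has no partner → padded with NULL.
- a (team_id=3, bucket=CR) has no partner → padded with NULL.
- a (team_id=7, bucket=CR) has no partner → padded with NULL.
After projecting and ordering:
b.bucket | a.bucket | b.team_id | a.team_id
TH | TH | 1 | 1
NULL | CR | NULL | 1
NULL | CR | NULL | 1
NULL | CR | NULL | 3
NULL | CR | NULL | 3
NULL | CR | NULL | 7

(TH, TH, 1, 1); (NULL, CR, NULL, 1); (NULL, CR, NULL, 1); (NULL, CR, NULL, 3); (NULL, CR, NULL, 3); (NULL, CR, NULL, 7)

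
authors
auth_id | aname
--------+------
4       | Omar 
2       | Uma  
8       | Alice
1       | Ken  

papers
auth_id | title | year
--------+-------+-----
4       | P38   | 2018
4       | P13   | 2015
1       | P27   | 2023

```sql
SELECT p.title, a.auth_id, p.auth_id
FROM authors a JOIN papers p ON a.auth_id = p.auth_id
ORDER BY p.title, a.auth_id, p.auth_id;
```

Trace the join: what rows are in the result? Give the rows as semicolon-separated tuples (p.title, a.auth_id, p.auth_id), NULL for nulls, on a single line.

INNER JOIN keeps only pairs where the ON condition holds.
Matching on a.auth_id = p.auth_id.
- a row (auth_id=4): matches 2 p row(s) → 2 output row(s).
- a row (auth_id=2): no match → dropped.
- a row (auth_id=8): no match → dropped.
- a row (auth_id=1): matches 1 p row(s) → 1 output row(s).
After projecting and ordering:
p.title | a.auth_id | p.auth_id
P13 | 4 | 4
P27 | 1 | 1
P38 | 4 | 4

(P13, 4, 4); (P27, 1, 1); (P38, 4, 4)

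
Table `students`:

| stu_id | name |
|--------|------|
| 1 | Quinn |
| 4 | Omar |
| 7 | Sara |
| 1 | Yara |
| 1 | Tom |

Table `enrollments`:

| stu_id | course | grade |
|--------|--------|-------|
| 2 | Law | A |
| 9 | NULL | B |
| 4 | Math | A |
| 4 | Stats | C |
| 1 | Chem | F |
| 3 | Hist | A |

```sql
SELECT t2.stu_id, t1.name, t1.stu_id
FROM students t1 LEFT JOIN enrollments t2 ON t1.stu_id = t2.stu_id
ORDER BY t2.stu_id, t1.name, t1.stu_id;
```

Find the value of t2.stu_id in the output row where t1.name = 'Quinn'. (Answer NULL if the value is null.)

1

LEFT JOIN keeps every row from `students`; unmatched rows get NULL for `enrollments`'s columns.
Matching on t1.stu_id = t2.stu_id.
- t1 row (stu_id=1): matches 1 t2 row(s) → 1 output row(s).
- t1 row (stu_id=4): matches 2 t2 row(s) → 2 output row(s).
- t1 row (stu_id=7): no match → kept, t2 columns NULL.
- t1 row (stu_id=1): matches 1 t2 row(s) → 1 output row(s).
- t1 row (stu_id=1): matches 1 t2 row(s) → 1 output row(s).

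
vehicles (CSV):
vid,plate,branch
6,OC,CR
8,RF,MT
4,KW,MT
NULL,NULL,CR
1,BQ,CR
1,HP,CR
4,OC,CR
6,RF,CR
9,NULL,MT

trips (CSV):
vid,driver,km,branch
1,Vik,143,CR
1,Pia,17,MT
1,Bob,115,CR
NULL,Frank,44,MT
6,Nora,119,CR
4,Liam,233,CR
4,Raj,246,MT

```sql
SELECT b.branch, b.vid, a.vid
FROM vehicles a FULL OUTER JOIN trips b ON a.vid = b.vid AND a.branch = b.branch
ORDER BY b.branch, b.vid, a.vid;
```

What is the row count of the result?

13

FULL OUTER JOIN keeps every row from both sides; unmatched rows get NULL for the other side's columns.
Matching on a.vid = b.vid AND a.branch = b.branch. A NULL in a compared column never satisfies the condition.
- vid=6, branch=CR: 1 matching b row(s), so 1 row(s) emitted.
- vid=8, branch=MT: no b row matches, row kept with b columns NULL.
- vid=4, branch=MT: 1 matching b row(s), so 1 row(s) emitted.
- vid=NULL, branch=CR: no b row matches, row kept with b columns NULL.
- vid=1, branch=CR: 2 matching b row(s), so 2 row(s) emitted.
- vid=1, branch=CR: 2 matching b row(s), so 2 row(s) emitted.
- vid=4, branch=CR: 1 matching b row(s), so 1 row(s) emitted.
- vid=6, branch=CR: 1 matching b row(s), so 1 row(s) emitted.
- vid=9, branch=MT: no b row matches, row kept with b columns NULL.
- 2 b row(s) had no a match → kept, a columns NULL.
Total: 8 matched + 5 padded = 13 rows.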